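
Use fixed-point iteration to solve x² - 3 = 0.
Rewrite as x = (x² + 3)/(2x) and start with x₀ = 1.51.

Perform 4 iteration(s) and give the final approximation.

Equation: x² - 3 = 0
Fixed-point form: x = (x² + 3)/(2x)
x₀ = 1.51

x_1 = g(1.510000) = 1.748377
x_2 = g(1.748377) = 1.732127
x_3 = g(1.732127) = 1.732051
x_4 = g(1.732051) = 1.732051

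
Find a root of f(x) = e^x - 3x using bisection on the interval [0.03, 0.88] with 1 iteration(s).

f(x) = e^x - 3x
Initial interval: [0.03, 0.88]

Iteration 1:
  c_1 = (0.030000 + 0.880000)/2 = 0.455000
  f(c_1) = f(0.455000) = 0.211173
  f(a) × f(c) ≥ 0, new interval: [0.455000, 0.880000]

After 1 iteration(s), the approximation is c_1 = 0.455000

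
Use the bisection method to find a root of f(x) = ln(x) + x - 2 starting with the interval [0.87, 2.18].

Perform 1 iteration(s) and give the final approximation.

f(x) = ln(x) + x - 2
Initial interval: [0.87, 2.18]

Iteration 1:
  c_1 = (0.870000 + 2.180000)/2 = 1.525000
  f(c_1) = f(1.525000) = -0.053006
  f(a) × f(c) ≥ 0, new interval: [1.525000, 2.180000]

After 1 iteration(s), the approximation is c_1 = 1.525000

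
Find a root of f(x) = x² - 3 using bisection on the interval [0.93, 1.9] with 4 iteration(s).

f(x) = x² - 3
Initial interval: [0.93, 1.9]

Iteration 1:
  c_1 = (0.930000 + 1.900000)/2 = 1.415000
  f(c_1) = f(1.415000) = -0.997775
  f(a) × f(c) ≥ 0, new interval: [1.415000, 1.900000]
Iteration 2:
  c_2 = (1.415000 + 1.900000)/2 = 1.657500
  f(c_2) = f(1.657500) = -0.252694
  f(a) × f(c) ≥ 0, new interval: [1.657500, 1.900000]
Iteration 3:
  c_3 = (1.657500 + 1.900000)/2 = 1.778750
  f(c_3) = f(1.778750) = 0.163952
  f(a) × f(c) < 0, new interval: [1.657500, 1.778750]
Iteration 4:
  c_4 = (1.657500 + 1.778750)/2 = 1.718125
  f(c_4) = f(1.718125) = -0.048046
  f(a) × f(c) ≥ 0, new interval: [1.718125, 1.778750]

After 4 iteration(s), the approximation is c_4 = 1.718125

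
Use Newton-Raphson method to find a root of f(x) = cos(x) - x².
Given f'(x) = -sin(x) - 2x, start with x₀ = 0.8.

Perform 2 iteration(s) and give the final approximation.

f(x) = cos(x) - x²
f'(x) = -sin(x) - 2x
x₀ = 0.8

Newton-Raphson formula: x_{n+1} = x_n - f(x_n)/f'(x_n)

Iteration 1:
  f(0.800000) = 0.056707
  f'(0.800000) = -2.317356
  x_1 = 0.800000 - 0.056707/(-2.317356) = 0.824470
Iteration 2:
  f(0.824470) = -0.000806
  f'(0.824470) = -2.383129
  x_2 = 0.824470 - (-0.000806)/(-2.383129) = 0.824132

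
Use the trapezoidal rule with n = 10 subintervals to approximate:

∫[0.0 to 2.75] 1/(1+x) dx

f(x) = 1/(1+x)
a = 0.0, b = 2.75, n = 10
h = (b - a)/n = 0.275000

Trapezoidal rule: (h/2)[f(x₀) + 2f(x₁) + 2f(x₂) + ... + f(xₙ)]

x_0 = 0.0000, f(x_0) = 1.000000, coefficient = 1
x_1 = 0.2750, f(x_1) = 0.784314, coefficient = 2
x_2 = 0.5500, f(x_2) = 0.645161, coefficient = 2
x_3 = 0.8250, f(x_3) = 0.547945, coefficient = 2
x_4 = 1.1000, f(x_4) = 0.476190, coefficient = 2
x_5 = 1.3750, f(x_5) = 0.421053, coefficient = 2
x_6 = 1.6500, f(x_6) = 0.377358, coefficient = 2
x_7 = 1.9250, f(x_7) = 0.341880, coefficient = 2
x_8 = 2.2000, f(x_8) = 0.312500, coefficient = 2
x_9 = 2.4750, f(x_9) = 0.287770, coefficient = 2
x_10 = 2.7500, f(x_10) = 0.266667, coefficient = 1

I ≈ (0.275000/2) × 9.655011 = 1.327564
Exact value: 1.321756
Error: 0.005808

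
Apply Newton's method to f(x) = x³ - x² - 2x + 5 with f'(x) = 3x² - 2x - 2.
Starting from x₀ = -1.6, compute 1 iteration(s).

f(x) = x³ - x² - 2x + 5
f'(x) = 3x² - 2x - 2
x₀ = -1.6

Newton-Raphson formula: x_{n+1} = x_n - f(x_n)/f'(x_n)

Iteration 1:
  f(-1.600000) = 1.544000
  f'(-1.600000) = 8.880000
  x_1 = -1.600000 - 1.544000/8.880000 = -1.773874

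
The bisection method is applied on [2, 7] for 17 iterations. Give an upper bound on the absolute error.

Bisection error bound: |error| ≤ (b-a)/2^n
|error| ≤ (7 - 2)/2^17 = 5/2^17
|error| ≤ 0.0000381470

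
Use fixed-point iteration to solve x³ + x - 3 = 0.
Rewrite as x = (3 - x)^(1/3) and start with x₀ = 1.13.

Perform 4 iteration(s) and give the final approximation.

Equation: x³ + x - 3 = 0
Fixed-point form: x = (3 - x)^(1/3)
x₀ = 1.13

x_1 = g(1.130000) = 1.232009
x_2 = g(1.232009) = 1.209187
x_3 = g(1.209187) = 1.214367
x_4 = g(1.214367) = 1.213195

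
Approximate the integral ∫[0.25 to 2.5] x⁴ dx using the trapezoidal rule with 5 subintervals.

f(x) = x⁴
a = 0.25, b = 2.5, n = 5
h = (b - a)/n = 0.450000

Trapezoidal rule: (h/2)[f(x₀) + 2f(x₁) + 2f(x₂) + ... + f(xₙ)]

x_0 = 0.2500, f(x_0) = 0.003906, coefficient = 1
x_1 = 0.7000, f(x_1) = 0.240100, coefficient = 2
x_2 = 1.1500, f(x_2) = 1.749006, coefficient = 2
x_3 = 1.6000, f(x_3) = 6.553600, coefficient = 2
x_4 = 2.0500, f(x_4) = 17.661006, coefficient = 2
x_5 = 2.5000, f(x_5) = 39.062500, coefficient = 1

I ≈ (0.450000/2) × 91.473831 = 20.581612
Exact value: 19.531055
Error: 1.050557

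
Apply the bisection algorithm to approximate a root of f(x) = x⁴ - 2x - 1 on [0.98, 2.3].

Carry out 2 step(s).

f(x) = x⁴ - 2x - 1
Initial interval: [0.98, 2.3]

Iteration 1:
  c_1 = (0.980000 + 2.300000)/2 = 1.640000
  f(c_1) = f(1.640000) = 2.953948
  f(a) × f(c) < 0, new interval: [0.980000, 1.640000]
Iteration 2:
  c_2 = (0.980000 + 1.640000)/2 = 1.310000
  f(c_2) = f(1.310000) = -0.675001
  f(a) × f(c) ≥ 0, new interval: [1.310000, 1.640000]

After 2 iteration(s), the approximation is c_2 = 1.310000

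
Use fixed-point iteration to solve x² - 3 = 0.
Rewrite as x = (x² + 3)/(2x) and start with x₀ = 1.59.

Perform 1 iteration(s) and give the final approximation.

Equation: x² - 3 = 0
Fixed-point form: x = (x² + 3)/(2x)
x₀ = 1.59

x_1 = g(1.590000) = 1.738396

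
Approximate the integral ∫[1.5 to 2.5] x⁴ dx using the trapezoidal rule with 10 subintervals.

f(x) = x⁴
a = 1.5, b = 2.5, n = 10
h = (b - a)/n = 0.100000

Trapezoidal rule: (h/2)[f(x₀) + 2f(x₁) + 2f(x₂) + ... + f(xₙ)]

x_0 = 1.5000, f(x_0) = 5.062500, coefficient = 1
x_1 = 1.6000, f(x_1) = 6.553600, coefficient = 2
x_2 = 1.7000, f(x_2) = 8.352100, coefficient = 2
x_3 = 1.8000, f(x_3) = 10.497600, coefficient = 2
x_4 = 1.9000, f(x_4) = 13.032100, coefficient = 2
x_5 = 2.0000, f(x_5) = 16.000000, coefficient = 2
x_6 = 2.1000, f(x_6) = 19.448100, coefficient = 2
x_7 = 2.2000, f(x_7) = 23.425600, coefficient = 2
x_8 = 2.3000, f(x_8) = 27.984100, coefficient = 2
x_9 = 2.4000, f(x_9) = 33.177600, coefficient = 2
x_10 = 2.5000, f(x_10) = 39.062500, coefficient = 1

I ≈ (0.100000/2) × 361.066600 = 18.053330
Exact value: 18.012500
Error: 0.040830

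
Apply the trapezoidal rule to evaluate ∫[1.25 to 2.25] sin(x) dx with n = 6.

f(x) = sin(x)
a = 1.25, b = 2.25, n = 6
h = (b - a)/n = 0.166667

Trapezoidal rule: (h/2)[f(x₀) + 2f(x₁) + 2f(x₂) + ... + f(xₙ)]

x_0 = 1.2500, f(x_0) = 0.948985, coefficient = 1
x_1 = 1.4167, f(x_1) = 0.988146, coefficient = 2
x_2 = 1.5833, f(x_2) = 0.999921, coefficient = 2
x_3 = 1.7500, f(x_3) = 0.983986, coefficient = 2
x_4 = 1.9167, f(x_4) = 0.940781, coefficient = 2
x_5 = 2.0833, f(x_5) = 0.871503, coefficient = 2
x_6 = 2.2500, f(x_6) = 0.778073, coefficient = 1

I ≈ (0.166667/2) × 11.295731 = 0.941311
Exact value: 0.943496
Error: 0.002185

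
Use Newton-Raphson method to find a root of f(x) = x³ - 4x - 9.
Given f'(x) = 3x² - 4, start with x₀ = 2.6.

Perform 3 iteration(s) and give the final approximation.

f(x) = x³ - 4x - 9
f'(x) = 3x² - 4
x₀ = 2.6

Newton-Raphson formula: x_{n+1} = x_n - f(x_n)/f'(x_n)

Iteration 1:
  f(2.600000) = -1.824000
  f'(2.600000) = 16.280000
  x_1 = 2.600000 - (-1.824000)/16.280000 = 2.712039
Iteration 2:
  f(2.712039) = 0.099318
  f'(2.712039) = 18.065472
  x_2 = 2.712039 - 0.099318/18.065472 = 2.706542
Iteration 3:
  f(2.706542) = 0.000246
  f'(2.706542) = 17.976103
  x_3 = 2.706542 - 0.000246/17.976103 = 2.706528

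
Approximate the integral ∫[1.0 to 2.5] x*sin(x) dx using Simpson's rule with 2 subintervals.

f(x) = x*sin(x)
a = 1.0, b = 2.5, n = 2
h = (b - a)/n = 0.750000

Simpson's rule: (h/3)[f(x₀) + 4f(x₁) + 2f(x₂) + ... + f(xₙ)]

x_0 = 1.0000, f(x_0) = 0.841471, coefficient = 1
x_1 = 1.7500, f(x_1) = 1.721975, coefficient = 4
x_2 = 2.5000, f(x_2) = 1.496180, coefficient = 1

I ≈ (0.750000/3) × 9.225553 = 2.306388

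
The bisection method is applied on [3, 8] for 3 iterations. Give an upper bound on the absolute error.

Bisection error bound: |error| ≤ (b-a)/2^n
|error| ≤ (8 - 3)/2^3 = 5/2^3
|error| ≤ 0.6250000000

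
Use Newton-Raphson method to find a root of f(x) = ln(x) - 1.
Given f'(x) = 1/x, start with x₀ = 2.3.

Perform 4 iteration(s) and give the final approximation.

f(x) = ln(x) - 1
f'(x) = 1/x
x₀ = 2.3

Newton-Raphson formula: x_{n+1} = x_n - f(x_n)/f'(x_n)

Iteration 1:
  f(2.300000) = -0.167091
  f'(2.300000) = 0.434783
  x_1 = 2.300000 - (-0.167091)/0.434783 = 2.684309
Iteration 2:
  f(2.684309) = -0.012577
  f'(2.684309) = 0.372535
  x_2 = 2.684309 - (-0.012577)/0.372535 = 2.718069
Iteration 3:
  f(2.718069) = -0.000078
  f'(2.718069) = 0.367908
  x_3 = 2.718069 - (-0.000078)/0.367908 = 2.718282
Iteration 4:
  f(2.718282) = 0.000000
  f'(2.718282) = 0.367879
  x_4 = 2.718282 - 0.000000/0.367879 = 2.718282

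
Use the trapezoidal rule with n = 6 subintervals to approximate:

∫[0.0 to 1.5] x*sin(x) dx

f(x) = x*sin(x)
a = 0.0, b = 1.5, n = 6
h = (b - a)/n = 0.250000

Trapezoidal rule: (h/2)[f(x₀) + 2f(x₁) + 2f(x₂) + ... + f(xₙ)]

x_0 = 0.0000, f(x_0) = 0.000000, coefficient = 1
x_1 = 0.2500, f(x_1) = 0.061851, coefficient = 2
x_2 = 0.5000, f(x_2) = 0.239713, coefficient = 2
x_3 = 0.7500, f(x_3) = 0.511229, coefficient = 2
x_4 = 1.0000, f(x_4) = 0.841471, coefficient = 2
x_5 = 1.2500, f(x_5) = 1.186231, coefficient = 2
x_6 = 1.5000, f(x_6) = 1.496242, coefficient = 1

I ≈ (0.250000/2) × 7.177232 = 0.897154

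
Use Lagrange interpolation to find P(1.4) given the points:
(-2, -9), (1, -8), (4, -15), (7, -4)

Lagrange interpolation formula:
P(x) = Σ yᵢ × Lᵢ(x)
where Lᵢ(x) = Π_{j≠i} (x - xⱼ)/(xᵢ - xⱼ)

L_0(1.4) = (1.4 - 1)/(-2 - 1) × (1.4 - 4)/(-2 - 4) × (1.4 - 7)/(-2 - 7) = -0.035951
L_1(1.4) = (1.4 - (-2))/(1 - (-2)) × (1.4 - 4)/(1 - 4) × (1.4 - 7)/(1 - 7) = 0.916741
L_2(1.4) = (1.4 - (-2))/(4 - (-2)) × (1.4 - 1)/(4 - 1) × (1.4 - 7)/(4 - 7) = 0.141037
L_3(1.4) = (1.4 - (-2))/(7 - (-2)) × (1.4 - 1)/(7 - 1) × (1.4 - 4)/(7 - 4) = -0.021827

P(1.4) = (-9)×L_0(1.4) + (-8)×L_1(1.4) + (-15)×L_2(1.4) + (-4)×L_3(1.4)
P(1.4) = -9.038617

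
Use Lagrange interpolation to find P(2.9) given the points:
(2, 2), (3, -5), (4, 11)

Lagrange interpolation formula:
P(x) = Σ yᵢ × Lᵢ(x)
where Lᵢ(x) = Π_{j≠i} (x - xⱼ)/(xᵢ - xⱼ)

L_0(2.9) = (2.9 - 3)/(2 - 3) × (2.9 - 4)/(2 - 4) = 0.055000
L_1(2.9) = (2.9 - 2)/(3 - 2) × (2.9 - 4)/(3 - 4) = 0.990000
L_2(2.9) = (2.9 - 2)/(4 - 2) × (2.9 - 3)/(4 - 3) = -0.045000

P(2.9) = 2×L_0(2.9) + (-5)×L_1(2.9) + 11×L_2(2.9)
P(2.9) = -5.335000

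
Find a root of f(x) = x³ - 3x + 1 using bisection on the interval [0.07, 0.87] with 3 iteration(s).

f(x) = x³ - 3x + 1
Initial interval: [0.07, 0.87]

Iteration 1:
  c_1 = (0.070000 + 0.870000)/2 = 0.470000
  f(c_1) = f(0.470000) = -0.306177
  f(a) × f(c) < 0, new interval: [0.070000, 0.470000]
Iteration 2:
  c_2 = (0.070000 + 0.470000)/2 = 0.270000
  f(c_2) = f(0.270000) = 0.209683
  f(a) × f(c) ≥ 0, new interval: [0.270000, 0.470000]
Iteration 3:
  c_3 = (0.270000 + 0.470000)/2 = 0.370000
  f(c_3) = f(0.370000) = -0.059347
  f(a) × f(c) < 0, new interval: [0.270000, 0.370000]

After 3 iteration(s), the approximation is c_3 = 0.370000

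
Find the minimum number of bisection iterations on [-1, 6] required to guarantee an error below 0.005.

We need (b-a)/2^n ≤ 0.005
(6 - (-1))/2^n ≤ 0.005
7/2^n ≤ 0.005
2^n ≥ 1400
n ≥ log₂(1400) = 10.45
n ≥ 11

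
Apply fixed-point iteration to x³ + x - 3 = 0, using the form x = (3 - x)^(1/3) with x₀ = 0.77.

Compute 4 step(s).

Equation: x³ + x - 3 = 0
Fixed-point form: x = (3 - x)^(1/3)
x₀ = 0.77

x_1 = g(0.770000) = 1.306477
x_2 = g(1.306477) = 1.191966
x_3 = g(1.191966) = 1.218248
x_4 = g(1.218248) = 1.212316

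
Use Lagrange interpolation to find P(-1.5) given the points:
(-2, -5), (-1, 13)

Lagrange interpolation formula:
P(x) = Σ yᵢ × Lᵢ(x)
where Lᵢ(x) = Π_{j≠i} (x - xⱼ)/(xᵢ - xⱼ)

L_0(-1.5) = (-1.5 - (-1))/(-2 - (-1)) = 0.500000
L_1(-1.5) = (-1.5 - (-2))/(-1 - (-2)) = 0.500000

P(-1.5) = (-5)×L_0(-1.5) + 13×L_1(-1.5)
P(-1.5) = 4.000000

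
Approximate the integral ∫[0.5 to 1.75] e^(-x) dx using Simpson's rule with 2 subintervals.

f(x) = e^(-x)
a = 0.5, b = 1.75, n = 2
h = (b - a)/n = 0.625000

Simpson's rule: (h/3)[f(x₀) + 4f(x₁) + 2f(x₂) + ... + f(xₙ)]

x_0 = 0.5000, f(x_0) = 0.606531, coefficient = 1
x_1 = 1.1250, f(x_1) = 0.324652, coefficient = 4
x_2 = 1.7500, f(x_2) = 0.173774, coefficient = 1

I ≈ (0.625000/3) × 2.078914 = 0.433107
Exact value: 0.432757
Error: 0.000350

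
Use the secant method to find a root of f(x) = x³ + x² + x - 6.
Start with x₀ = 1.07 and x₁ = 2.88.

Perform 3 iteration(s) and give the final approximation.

f(x) = x³ + x² + x - 6
x₀ = 1.07, x₁ = 2.88

Secant formula: x_{n+1} = x_n - f(x_n)(x_n - x_{n-1})/(f(x_n) - f(x_{n-1}))

Iteration 1:
  f(1.070000) = -2.560057
  f(2.880000) = 29.062272
  x_2 = 2.880000 - 29.062272×(2.880000 - 1.070000)/(29.062272 - (-2.560057))
       = 1.216533
Iteration 2:
  f(2.880000) = 29.062272
  f(1.216533) = -1.503106
  x_3 = 1.216533 - (-1.503106)×(1.216533 - 2.880000)/(-1.503106 - 29.062272)
       = 1.298337
Iteration 3:
  f(1.216533) = -1.503106
  f(1.298337) = -0.827408
  x_4 = 1.298337 - (-0.827408)×(1.298337 - 1.216533)/(-0.827408 - (-1.503106))
       = 1.398507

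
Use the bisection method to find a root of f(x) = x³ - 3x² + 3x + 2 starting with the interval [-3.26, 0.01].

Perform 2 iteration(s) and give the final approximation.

f(x) = x³ - 3x² + 3x + 2
Initial interval: [-3.26, 0.01]

Iteration 1:
  c_1 = (-3.260000 + 0.010000)/2 = -1.625000
  f(c_1) = f(-1.625000) = -15.087891
  f(a) × f(c) ≥ 0, new interval: [-1.625000, 0.010000]
Iteration 2:
  c_2 = (-1.625000 + 0.010000)/2 = -0.807500
  f(c_2) = f(-0.807500) = -2.905204
  f(a) × f(c) ≥ 0, new interval: [-0.807500, 0.010000]

After 2 iteration(s), the approximation is c_2 = -0.807500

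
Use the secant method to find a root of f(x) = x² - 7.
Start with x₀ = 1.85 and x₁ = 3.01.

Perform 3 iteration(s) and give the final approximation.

f(x) = x² - 7
x₀ = 1.85, x₁ = 3.01

Secant formula: x_{n+1} = x_n - f(x_n)(x_n - x_{n-1})/(f(x_n) - f(x_{n-1}))

Iteration 1:
  f(1.850000) = -3.577500
  f(3.010000) = 2.060100
  x_2 = 3.010000 - 2.060100×(3.010000 - 1.850000)/(2.060100 - (-3.577500))
       = 2.586111
Iteration 2:
  f(3.010000) = 2.060100
  f(2.586111) = -0.312029
  x_3 = 2.586111 - (-0.312029)×(2.586111 - 3.010000)/(-0.312029 - 2.060100)
       = 2.641869
Iteration 3:
  f(2.586111) = -0.312029
  f(2.641869) = -0.020526
  x_4 = 2.641869 - (-0.020526)×(2.641869 - 2.586111)/(-0.020526 - (-0.312029))
       = 2.645796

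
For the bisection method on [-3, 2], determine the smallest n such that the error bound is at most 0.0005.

We need (b-a)/2^n ≤ 0.0005
(2 - (-3))/2^n ≤ 0.0005
5/2^n ≤ 0.0005
2^n ≥ 10000
n ≥ log₂(10000) = 13.29
n ≥ 14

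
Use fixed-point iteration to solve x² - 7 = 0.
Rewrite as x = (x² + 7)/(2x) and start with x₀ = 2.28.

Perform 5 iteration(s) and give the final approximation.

Equation: x² - 7 = 0
Fixed-point form: x = (x² + 7)/(2x)
x₀ = 2.28

x_1 = g(2.280000) = 2.675088
x_2 = g(2.675088) = 2.645912
x_3 = g(2.645912) = 2.645751
x_4 = g(2.645751) = 2.645751
x_5 = g(2.645751) = 2.645751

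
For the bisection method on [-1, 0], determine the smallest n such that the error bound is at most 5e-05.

We need (b-a)/2^n ≤ 5e-05
(0 - (-1))/2^n ≤ 5e-05
1/2^n ≤ 5e-05
2^n ≥ 20000
n ≥ log₂(20000) = 14.29
n ≥ 15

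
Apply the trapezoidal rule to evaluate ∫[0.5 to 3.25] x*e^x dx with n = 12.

f(x) = x*e^x
a = 0.5, b = 3.25, n = 12
h = (b - a)/n = 0.229167

Trapezoidal rule: (h/2)[f(x₀) + 2f(x₁) + 2f(x₂) + ... + f(xₙ)]

x_0 = 0.5000, f(x_0) = 0.824361, coefficient = 1
x_1 = 0.7292, f(x_1) = 1.511819, coefficient = 2
x_2 = 0.9583, f(x_2) = 2.498708, coefficient = 2
x_3 = 1.1875, f(x_3) = 3.893663, coefficient = 2
x_4 = 1.4167, f(x_4) = 5.841417, coefficient = 2
x_5 = 1.6458, f(x_5) = 8.534188, coefficient = 2
x_6 = 1.8750, f(x_6) = 12.226536, coefficient = 2
x_7 = 2.1042, f(x_7) = 17.254728, coefficient = 2
x_8 = 2.3333, f(x_8) = 24.061937, coefficient = 2
x_9 = 2.5625, f(x_9) = 33.231006, coefficient = 2
x_10 = 2.7917, f(x_10) = 45.526995, coefficient = 2
x_11 = 3.0208, f(x_11) = 61.952382, coefficient = 2
x_12 = 3.2500, f(x_12) = 83.818605, coefficient = 1

I ≈ (0.229167/2) × 517.709720 = 59.320905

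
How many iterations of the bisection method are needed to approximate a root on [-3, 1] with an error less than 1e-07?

We need (b-a)/2^n ≤ 1e-07
(1 - (-3))/2^n ≤ 1e-07
4/2^n ≤ 1e-07
2^n ≥ 40000000
n ≥ log₂(40000000) = 25.25
n ≥ 26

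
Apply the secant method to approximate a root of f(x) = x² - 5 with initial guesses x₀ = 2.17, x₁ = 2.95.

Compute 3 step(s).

f(x) = x² - 5
x₀ = 2.17, x₁ = 2.95

Secant formula: x_{n+1} = x_n - f(x_n)(x_n - x_{n-1})/(f(x_n) - f(x_{n-1}))

Iteration 1:
  f(2.170000) = -0.291100
  f(2.950000) = 3.702500
  x_2 = 2.950000 - 3.702500×(2.950000 - 2.170000)/(3.702500 - (-0.291100))
       = 2.226855
Iteration 2:
  f(2.950000) = 3.702500
  f(2.226855) = -0.041115
  x_3 = 2.226855 - (-0.041115)×(2.226855 - 2.950000)/(-0.041115 - 3.702500)
       = 2.234797
Iteration 3:
  f(2.226855) = -0.041115
  f(2.234797) = -0.005680
  x_4 = 2.234797 - (-0.005680)×(2.234797 - 2.226855)/(-0.005680 - (-0.041115))
       = 2.236071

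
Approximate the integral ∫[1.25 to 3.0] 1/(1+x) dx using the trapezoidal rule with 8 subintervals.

f(x) = 1/(1+x)
a = 1.25, b = 3.0, n = 8
h = (b - a)/n = 0.218750

Trapezoidal rule: (h/2)[f(x₀) + 2f(x₁) + 2f(x₂) + ... + f(xₙ)]

x_0 = 1.2500, f(x_0) = 0.444444, coefficient = 1
x_1 = 1.4688, f(x_1) = 0.405063, coefficient = 2
x_2 = 1.6875, f(x_2) = 0.372093, coefficient = 2
x_3 = 1.9062, f(x_3) = 0.344086, coefficient = 2
x_4 = 2.1250, f(x_4) = 0.320000, coefficient = 2
x_5 = 2.3438, f(x_5) = 0.299065, coefficient = 2
x_6 = 2.5625, f(x_6) = 0.280702, coefficient = 2
x_7 = 2.7812, f(x_7) = 0.264463, coefficient = 2
x_8 = 3.0000, f(x_8) = 0.250000, coefficient = 1

I ≈ (0.218750/2) × 5.265389 = 0.575902
Exact value: 0.575364
Error: 0.000538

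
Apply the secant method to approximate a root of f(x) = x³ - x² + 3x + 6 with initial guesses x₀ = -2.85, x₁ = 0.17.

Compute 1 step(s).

f(x) = x³ - x² + 3x + 6
x₀ = -2.85, x₁ = 0.17

Secant formula: x_{n+1} = x_n - f(x_n)(x_n - x_{n-1})/(f(x_n) - f(x_{n-1}))

Iteration 1:
  f(-2.850000) = -33.821625
  f(0.170000) = 6.486013
  x_2 = 0.170000 - 6.486013×(0.170000 - (-2.850000))/(6.486013 - (-33.821625))
       = -0.315957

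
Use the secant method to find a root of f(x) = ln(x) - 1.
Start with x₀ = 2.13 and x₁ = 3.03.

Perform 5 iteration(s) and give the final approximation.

f(x) = ln(x) - 1
x₀ = 2.13, x₁ = 3.03

Secant formula: x_{n+1} = x_n - f(x_n)(x_n - x_{n-1})/(f(x_n) - f(x_{n-1}))

Iteration 1:
  f(2.130000) = -0.243878
  f(3.030000) = 0.108563
  x_2 = 3.030000 - 0.108563×(3.030000 - 2.130000)/(0.108563 - (-0.243878))
       = 2.752772
Iteration 2:
  f(3.030000) = 0.108563
  f(2.752772) = 0.012608
  x_3 = 2.752772 - 0.012608×(2.752772 - 3.030000)/(0.012608 - 0.108563)
       = 2.716344
Iteration 3:
  f(2.752772) = 0.012608
  f(2.716344) = -0.000713
  x_4 = 2.716344 - (-0.000713)×(2.716344 - 2.752772)/(-0.000713 - 0.012608)
       = 2.718294
Iteration 4:
  f(2.716344) = -0.000713
  f(2.718294) = 0.000005
  x_5 = 2.718294 - 0.000005×(2.718294 - 2.716344)/(0.000005 - (-0.000713))
       = 2.718282
Iteration 5:
  f(2.718294) = 0.000005
  f(2.718282) = 0.000000
  x_6 = 2.718282 - 0.000000×(2.718282 - 2.718294)/(0.000000 - 0.000005)
       = 2.718282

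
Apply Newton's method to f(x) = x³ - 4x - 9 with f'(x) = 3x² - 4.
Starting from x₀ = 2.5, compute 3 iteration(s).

f(x) = x³ - 4x - 9
f'(x) = 3x² - 4
x₀ = 2.5

Newton-Raphson formula: x_{n+1} = x_n - f(x_n)/f'(x_n)

Iteration 1:
  f(2.500000) = -3.375000
  f'(2.500000) = 14.750000
  x_1 = 2.500000 - (-3.375000)/14.750000 = 2.728814
Iteration 2:
  f(2.728814) = 0.404647
  f'(2.728814) = 18.339270
  x_2 = 2.728814 - 0.404647/18.339270 = 2.706749
Iteration 3:
  f(2.706749) = 0.003975
  f'(2.706749) = 17.979471
  x_3 = 2.706749 - 0.003975/17.979471 = 2.706528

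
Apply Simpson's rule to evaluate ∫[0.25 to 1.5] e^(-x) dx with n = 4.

f(x) = e^(-x)
a = 0.25, b = 1.5, n = 4
h = (b - a)/n = 0.312500

Simpson's rule: (h/3)[f(x₀) + 4f(x₁) + 2f(x₂) + ... + f(xₙ)]

x_0 = 0.2500, f(x_0) = 0.778801, coefficient = 1
x_1 = 0.5625, f(x_1) = 0.569783, coefficient = 4
x_2 = 0.8750, f(x_2) = 0.416862, coefficient = 2
x_3 = 1.1875, f(x_3) = 0.304983, coefficient = 4
x_4 = 1.5000, f(x_4) = 0.223130, coefficient = 1

I ≈ (0.312500/3) × 5.334717 = 0.555700
Exact value: 0.555671
Error: 0.000029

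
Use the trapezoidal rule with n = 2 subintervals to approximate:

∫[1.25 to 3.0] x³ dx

f(x) = x³
a = 1.25, b = 3.0, n = 2
h = (b - a)/n = 0.875000

Trapezoidal rule: (h/2)[f(x₀) + 2f(x₁) + 2f(x₂) + ... + f(xₙ)]

x_0 = 1.2500, f(x_0) = 1.953125, coefficient = 1
x_1 = 2.1250, f(x_1) = 9.595703, coefficient = 2
x_2 = 3.0000, f(x_2) = 27.000000, coefficient = 1

I ≈ (0.875000/2) × 48.144531 = 21.063232
Exact value: 19.639648
Error: 1.423584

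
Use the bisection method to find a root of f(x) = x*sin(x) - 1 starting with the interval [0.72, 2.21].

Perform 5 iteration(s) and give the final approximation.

f(x) = x*sin(x) - 1
Initial interval: [0.72, 2.21]

Iteration 1:
  c_1 = (0.720000 + 2.210000)/2 = 1.465000
  f(c_1) = f(1.465000) = 0.456809
  f(a) × f(c) < 0, new interval: [0.720000, 1.465000]
Iteration 2:
  c_2 = (0.720000 + 1.465000)/2 = 1.092500
  f(c_2) = f(1.092500) = -0.030100
  f(a) × f(c) ≥ 0, new interval: [1.092500, 1.465000]
Iteration 3:
  c_3 = (1.092500 + 1.465000)/2 = 1.278750
  f(c_3) = f(1.278750) = 0.224604
  f(a) × f(c) < 0, new interval: [1.092500, 1.278750]
Iteration 4:
  c_4 = (1.092500 + 1.278750)/2 = 1.185625
  f(c_4) = f(1.185625) = 0.098759
  f(a) × f(c) < 0, new interval: [1.092500, 1.185625]
Iteration 5:
  c_5 = (1.092500 + 1.185625)/2 = 1.139062
  f(c_5) = f(1.139062) = 0.034544
  f(a) × f(c) < 0, new interval: [1.092500, 1.139062]

After 5 iteration(s), the approximation is c_5 = 1.139062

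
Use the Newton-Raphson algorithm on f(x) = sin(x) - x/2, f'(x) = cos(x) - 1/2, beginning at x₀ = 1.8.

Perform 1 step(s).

f(x) = sin(x) - x/2
f'(x) = cos(x) - 1/2
x₀ = 1.8

Newton-Raphson formula: x_{n+1} = x_n - f(x_n)/f'(x_n)

Iteration 1:
  f(1.800000) = 0.073848
  f'(1.800000) = -0.727202
  x_1 = 1.800000 - 0.073848/(-0.727202) = 1.901550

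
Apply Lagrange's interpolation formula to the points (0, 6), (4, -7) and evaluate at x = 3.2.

Lagrange interpolation formula:
P(x) = Σ yᵢ × Lᵢ(x)
where Lᵢ(x) = Π_{j≠i} (x - xⱼ)/(xᵢ - xⱼ)

L_0(3.2) = (3.2 - 4)/(0 - 4) = 0.200000
L_1(3.2) = (3.2 - 0)/(4 - 0) = 0.800000

P(3.2) = 6×L_0(3.2) + (-7)×L_1(3.2)
P(3.2) = -4.400000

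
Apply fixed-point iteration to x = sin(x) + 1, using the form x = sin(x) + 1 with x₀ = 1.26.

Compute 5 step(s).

Equation: x = sin(x) + 1
Fixed-point form: x = sin(x) + 1
x₀ = 1.26

x_1 = g(1.260000) = 1.952090
x_2 = g(1.952090) = 1.928184
x_3 = g(1.928184) = 1.936814
x_4 = g(1.936814) = 1.933760
x_5 = g(1.933760) = 1.934849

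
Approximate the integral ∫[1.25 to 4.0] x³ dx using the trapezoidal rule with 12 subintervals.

f(x) = x³
a = 1.25, b = 4.0, n = 12
h = (b - a)/n = 0.229167

Trapezoidal rule: (h/2)[f(x₀) + 2f(x₁) + 2f(x₂) + ... + f(xₙ)]

x_0 = 1.2500, f(x_0) = 1.953125, coefficient = 1
x_1 = 1.4792, f(x_1) = 3.236319, coefficient = 2
x_2 = 1.7083, f(x_2) = 4.985605, coefficient = 2
x_3 = 1.9375, f(x_3) = 7.273193, coefficient = 2
x_4 = 2.1667, f(x_4) = 10.171296, coefficient = 2
x_5 = 2.3958, f(x_5) = 13.752125, coefficient = 2
x_6 = 2.6250, f(x_6) = 18.087891, coefficient = 2
x_7 = 2.8542, f(x_7) = 23.250805, coefficient = 2
x_8 = 3.0833, f(x_8) = 29.313079, coefficient = 2
x_9 = 3.3125, f(x_9) = 36.346924, coefficient = 2
x_10 = 3.5417, f(x_10) = 44.424552, coefficient = 2
x_11 = 3.7708, f(x_11) = 53.618173, coefficient = 2
x_12 = 4.0000, f(x_12) = 64.000000, coefficient = 1

I ≈ (0.229167/2) × 554.873047 = 63.579203
Exact value: 63.389648
Error: 0.189555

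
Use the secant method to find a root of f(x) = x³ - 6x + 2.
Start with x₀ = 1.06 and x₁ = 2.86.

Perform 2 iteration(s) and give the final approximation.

f(x) = x³ - 6x + 2
x₀ = 1.06, x₁ = 2.86

Secant formula: x_{n+1} = x_n - f(x_n)(x_n - x_{n-1})/(f(x_n) - f(x_{n-1}))

Iteration 1:
  f(1.060000) = -3.168984
  f(2.860000) = 8.233656
  x_2 = 2.860000 - 8.233656×(2.860000 - 1.060000)/(8.233656 - (-3.168984))
       = 1.560250
Iteration 2:
  f(2.860000) = 8.233656
  f(1.560250) = -3.563258
  x_3 = 1.560250 - (-3.563258)×(1.560250 - 2.860000)/(-3.563258 - 8.233656)
       = 1.952840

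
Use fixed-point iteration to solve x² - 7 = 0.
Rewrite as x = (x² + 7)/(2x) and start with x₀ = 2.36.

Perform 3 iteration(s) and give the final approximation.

Equation: x² - 7 = 0
Fixed-point form: x = (x² + 7)/(2x)
x₀ = 2.36

x_1 = g(2.360000) = 2.663051
x_2 = g(2.663051) = 2.645808
x_3 = g(2.645808) = 2.645751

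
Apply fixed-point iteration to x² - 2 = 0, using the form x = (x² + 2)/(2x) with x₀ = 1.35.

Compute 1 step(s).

Equation: x² - 2 = 0
Fixed-point form: x = (x² + 2)/(2x)
x₀ = 1.35

x_1 = g(1.350000) = 1.415741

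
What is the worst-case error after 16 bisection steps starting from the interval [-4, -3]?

Bisection error bound: |error| ≤ (b-a)/2^n
|error| ≤ (-3 - (-4))/2^16 = 1/2^16
|error| ≤ 0.0000152588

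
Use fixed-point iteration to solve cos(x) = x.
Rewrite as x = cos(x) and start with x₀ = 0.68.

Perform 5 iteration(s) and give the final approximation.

Equation: cos(x) = x
Fixed-point form: x = cos(x)
x₀ = 0.68

x_1 = g(0.680000) = 0.777573
x_2 = g(0.777573) = 0.712618
x_3 = g(0.712618) = 0.756652
x_4 = g(0.756652) = 0.727138
x_5 = g(0.727138) = 0.747080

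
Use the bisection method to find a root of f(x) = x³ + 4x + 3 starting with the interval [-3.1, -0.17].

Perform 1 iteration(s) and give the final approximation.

f(x) = x³ + 4x + 3
Initial interval: [-3.1, -0.17]

Iteration 1:
  c_1 = (-3.100000 + (-0.170000))/2 = -1.635000
  f(c_1) = f(-1.635000) = -7.910723
  f(a) × f(c) ≥ 0, new interval: [-1.635000, -0.170000]

After 1 iteration(s), the approximation is c_1 = -1.635000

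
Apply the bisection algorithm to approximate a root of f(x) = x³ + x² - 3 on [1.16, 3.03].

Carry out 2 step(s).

f(x) = x³ + x² - 3
Initial interval: [1.16, 3.03]

Iteration 1:
  c_1 = (1.160000 + 3.030000)/2 = 2.095000
  f(c_1) = f(2.095000) = 10.584032
  f(a) × f(c) < 0, new interval: [1.160000, 2.095000]
Iteration 2:
  c_2 = (1.160000 + 2.095000)/2 = 1.627500
  f(c_2) = f(1.627500) = 3.959607
  f(a) × f(c) < 0, new interval: [1.160000, 1.627500]

After 2 iteration(s), the approximation is c_2 = 1.627500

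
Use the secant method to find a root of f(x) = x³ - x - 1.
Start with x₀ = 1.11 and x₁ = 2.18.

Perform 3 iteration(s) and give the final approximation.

f(x) = x³ - x - 1
x₀ = 1.11, x₁ = 2.18

Secant formula: x_{n+1} = x_n - f(x_n)(x_n - x_{n-1})/(f(x_n) - f(x_{n-1}))

Iteration 1:
  f(1.110000) = -0.742369
  f(2.180000) = 7.180232
  x_2 = 2.180000 - 7.180232×(2.180000 - 1.110000)/(7.180232 - (-0.742369))
       = 1.210262
Iteration 2:
  f(2.180000) = 7.180232
  f(1.210262) = -0.437550
  x_3 = 1.210262 - (-0.437550)×(1.210262 - 2.180000)/(-0.437550 - 7.180232)
       = 1.265962
Iteration 3:
  f(1.210262) = -0.437550
  f(1.265962) = -0.237057
  x_4 = 1.265962 - (-0.237057)×(1.265962 - 1.210262)/(-0.237057 - (-0.437550))
       = 1.331819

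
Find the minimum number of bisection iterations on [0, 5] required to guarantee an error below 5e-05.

We need (b-a)/2^n ≤ 5e-05
(5 - 0)/2^n ≤ 5e-05
5/2^n ≤ 5e-05
2^n ≥ 100000
n ≥ log₂(100000) = 16.61
n ≥ 17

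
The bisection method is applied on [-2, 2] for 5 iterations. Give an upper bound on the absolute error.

Bisection error bound: |error| ≤ (b-a)/2^n
|error| ≤ (2 - (-2))/2^5 = 4/2^5
|error| ≤ 0.1250000000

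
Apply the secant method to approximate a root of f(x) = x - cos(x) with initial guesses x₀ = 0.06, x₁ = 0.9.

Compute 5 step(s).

f(x) = x - cos(x)
x₀ = 0.06, x₁ = 0.9

Secant formula: x_{n+1} = x_n - f(x_n)(x_n - x_{n-1})/(f(x_n) - f(x_{n-1}))

Iteration 1:
  f(0.060000) = -0.938201
  f(0.900000) = 0.278390
  x_2 = 0.900000 - 0.278390×(0.900000 - 0.060000)/(0.278390 - (-0.938201))
       = 0.707784
Iteration 2:
  f(0.900000) = 0.278390
  f(0.707784) = -0.052020
  x_3 = 0.707784 - (-0.052020)×(0.707784 - 0.900000)/(-0.052020 - 0.278390)
       = 0.738047
Iteration 3:
  f(0.707784) = -0.052020
  f(0.738047) = -0.001737
  x_4 = 0.738047 - (-0.001737)×(0.738047 - 0.707784)/(-0.001737 - (-0.052020))
       = 0.739092
Iteration 4:
  f(0.738047) = -0.001737
  f(0.739092) = 0.000012
  x_5 = 0.739092 - 0.000012×(0.739092 - 0.738047)/(0.000012 - (-0.001737))
       = 0.739085
Iteration 5:
  f(0.739092) = 0.000012
  f(0.739085) = 0.000000
  x_6 = 0.739085 - 0.000000×(0.739085 - 0.739092)/(0.000000 - 0.000012)
       = 0.739085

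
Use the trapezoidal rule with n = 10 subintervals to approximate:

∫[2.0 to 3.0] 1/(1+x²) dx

f(x) = 1/(1+x²)
a = 2.0, b = 3.0, n = 10
h = (b - a)/n = 0.100000

Trapezoidal rule: (h/2)[f(x₀) + 2f(x₁) + 2f(x₂) + ... + f(xₙ)]

x_0 = 2.0000, f(x_0) = 0.200000, coefficient = 1
x_1 = 2.1000, f(x_1) = 0.184843, coefficient = 2
x_2 = 2.2000, f(x_2) = 0.171233, coefficient = 2
x_3 = 2.3000, f(x_3) = 0.158983, coefficient = 2
x_4 = 2.4000, f(x_4) = 0.147929, coefficient = 2
x_5 = 2.5000, f(x_5) = 0.137931, coefficient = 2
x_6 = 2.6000, f(x_6) = 0.128866, coefficient = 2
x_7 = 2.7000, f(x_7) = 0.120627, coefficient = 2
x_8 = 2.8000, f(x_8) = 0.113122, coefficient = 2
x_9 = 2.9000, f(x_9) = 0.106270, coefficient = 2
x_10 = 3.0000, f(x_10) = 0.100000, coefficient = 1

I ≈ (0.100000/2) × 2.839607 = 0.141980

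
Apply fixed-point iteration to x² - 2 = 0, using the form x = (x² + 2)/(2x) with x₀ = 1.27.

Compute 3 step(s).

Equation: x² - 2 = 0
Fixed-point form: x = (x² + 2)/(2x)
x₀ = 1.27

x_1 = g(1.270000) = 1.422402
x_2 = g(1.422402) = 1.414237
x_3 = g(1.414237) = 1.414214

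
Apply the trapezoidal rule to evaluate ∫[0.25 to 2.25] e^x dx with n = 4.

f(x) = e^x
a = 0.25, b = 2.25, n = 4
h = (b - a)/n = 0.500000

Trapezoidal rule: (h/2)[f(x₀) + 2f(x₁) + 2f(x₂) + ... + f(xₙ)]

x_0 = 0.2500, f(x_0) = 1.284025, coefficient = 1
x_1 = 0.7500, f(x_1) = 2.117000, coefficient = 2
x_2 = 1.2500, f(x_2) = 3.490343, coefficient = 2
x_3 = 1.7500, f(x_3) = 5.754603, coefficient = 2
x_4 = 2.2500, f(x_4) = 9.487736, coefficient = 1

I ≈ (0.500000/2) × 33.495653 = 8.373913
Exact value: 8.203710
Error: 0.170203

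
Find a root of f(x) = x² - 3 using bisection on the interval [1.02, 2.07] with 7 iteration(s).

f(x) = x² - 3
Initial interval: [1.02, 2.07]

Iteration 1:
  c_1 = (1.020000 + 2.070000)/2 = 1.545000
  f(c_1) = f(1.545000) = -0.612975
  f(a) × f(c) ≥ 0, new interval: [1.545000, 2.070000]
Iteration 2:
  c_2 = (1.545000 + 2.070000)/2 = 1.807500
  f(c_2) = f(1.807500) = 0.267056
  f(a) × f(c) < 0, new interval: [1.545000, 1.807500]
Iteration 3:
  c_3 = (1.545000 + 1.807500)/2 = 1.676250
  f(c_3) = f(1.676250) = -0.190186
  f(a) × f(c) ≥ 0, new interval: [1.676250, 1.807500]
Iteration 4:
  c_4 = (1.676250 + 1.807500)/2 = 1.741875
  f(c_4) = f(1.741875) = 0.034129
  f(a) × f(c) < 0, new interval: [1.676250, 1.741875]
Iteration 5:
  c_5 = (1.676250 + 1.741875)/2 = 1.709062
  f(c_5) = f(1.709062) = -0.079105
  f(a) × f(c) ≥ 0, new interval: [1.709062, 1.741875]
Iteration 6:
  c_6 = (1.709062 + 1.741875)/2 = 1.725469
  f(c_6) = f(1.725469) = -0.022758
  f(a) × f(c) ≥ 0, new interval: [1.725469, 1.741875]
Iteration 7:
  c_7 = (1.725469 + 1.741875)/2 = 1.733672
  f(c_7) = f(1.733672) = 0.005618
  f(a) × f(c) < 0, new interval: [1.725469, 1.733672]

After 7 iteration(s), the approximation is c_7 = 1.733672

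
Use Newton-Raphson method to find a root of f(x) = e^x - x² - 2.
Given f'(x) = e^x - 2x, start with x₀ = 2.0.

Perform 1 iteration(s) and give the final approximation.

f(x) = e^x - x² - 2
f'(x) = e^x - 2x
x₀ = 2.0

Newton-Raphson formula: x_{n+1} = x_n - f(x_n)/f'(x_n)

Iteration 1:
  f(2.000000) = 1.389056
  f'(2.000000) = 3.389056
  x_1 = 2.000000 - 1.389056/3.389056 = 1.590135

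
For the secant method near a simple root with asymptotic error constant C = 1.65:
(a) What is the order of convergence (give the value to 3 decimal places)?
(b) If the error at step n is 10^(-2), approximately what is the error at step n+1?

(a) Secant method has superlinear convergence with order φ = (1+√5)/2 ≈ 1.618.
    This means |e_{n+1}| ≈ C|e_n|^1.618.

(b) With |e_n| = 10^(-2) and C = 1.65:
    |e_{n+1}| ≈ 1.65 × (10^(-2))^1.618 = 1.65 × 10^(-3.24)

(a) ≈ 1.618 (golden ratio); (b) |e_{n+1}| ≈ 9.581e-04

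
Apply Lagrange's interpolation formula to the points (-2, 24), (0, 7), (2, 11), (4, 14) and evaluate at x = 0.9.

Lagrange interpolation formula:
P(x) = Σ yᵢ × Lᵢ(x)
where Lᵢ(x) = Π_{j≠i} (x - xⱼ)/(xᵢ - xⱼ)

L_0(0.9) = (0.9 - 0)/(-2 - 0) × (0.9 - 2)/(-2 - 2) × (0.9 - 4)/(-2 - 4) = -0.063938
L_1(0.9) = (0.9 - (-2))/(0 - (-2)) × (0.9 - 2)/(0 - 2) × (0.9 - 4)/(0 - 4) = 0.618062
L_2(0.9) = (0.9 - (-2))/(2 - (-2)) × (0.9 - 0)/(2 - 0) × (0.9 - 4)/(2 - 4) = 0.505687
L_3(0.9) = (0.9 - (-2))/(4 - (-2)) × (0.9 - 0)/(4 - 0) × (0.9 - 2)/(4 - 2) = -0.059813

P(0.9) = 24×L_0(0.9) + 7×L_1(0.9) + 11×L_2(0.9) + 14×L_3(0.9)
P(0.9) = 7.517125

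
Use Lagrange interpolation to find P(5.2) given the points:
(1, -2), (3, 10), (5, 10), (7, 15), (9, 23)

Lagrange interpolation formula:
P(x) = Σ yᵢ × Lᵢ(x)
where Lᵢ(x) = Π_{j≠i} (x - xⱼ)/(xᵢ - xⱼ)

L_0(5.2) = (5.2 - 3)/(1 - 3) × (5.2 - 5)/(1 - 5) × (5.2 - 7)/(1 - 7) × (5.2 - 9)/(1 - 9) = 0.007838
L_1(5.2) = (5.2 - 1)/(3 - 1) × (5.2 - 5)/(3 - 5) × (5.2 - 7)/(3 - 7) × (5.2 - 9)/(3 - 9) = -0.059850
L_2(5.2) = (5.2 - 1)/(5 - 1) × (5.2 - 3)/(5 - 3) × (5.2 - 7)/(5 - 7) × (5.2 - 9)/(5 - 9) = 0.987525
L_3(5.2) = (5.2 - 1)/(7 - 1) × (5.2 - 3)/(7 - 3) × (5.2 - 5)/(7 - 5) × (5.2 - 9)/(7 - 9) = 0.073150
L_4(5.2) = (5.2 - 1)/(9 - 1) × (5.2 - 3)/(9 - 3) × (5.2 - 5)/(9 - 5) × (5.2 - 7)/(9 - 7) = -0.008663

P(5.2) = (-2)×L_0(5.2) + 10×L_1(5.2) + 10×L_2(5.2) + 15×L_3(5.2) + 23×L_4(5.2)
P(5.2) = 10.159087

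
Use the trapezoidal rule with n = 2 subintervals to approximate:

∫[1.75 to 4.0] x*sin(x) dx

f(x) = x*sin(x)
a = 1.75, b = 4.0, n = 2
h = (b - a)/n = 1.125000

Trapezoidal rule: (h/2)[f(x₀) + 2f(x₁) + 2f(x₂) + ... + f(xₙ)]

x_0 = 1.7500, f(x_0) = 1.721975, coefficient = 1
x_1 = 2.8750, f(x_1) = 0.757407, coefficient = 2
x_2 = 4.0000, f(x_2) = -3.027210, coefficient = 1

I ≈ (1.125000/2) × 0.209580 = 0.117889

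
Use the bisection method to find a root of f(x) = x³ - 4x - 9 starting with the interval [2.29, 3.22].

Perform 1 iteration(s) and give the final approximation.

f(x) = x³ - 4x - 9
Initial interval: [2.29, 3.22]

Iteration 1:
  c_1 = (2.290000 + 3.220000)/2 = 2.755000
  f(c_1) = f(2.755000) = 0.890519
  f(a) × f(c) < 0, new interval: [2.290000, 2.755000]

After 1 iteration(s), the approximation is c_1 = 2.755000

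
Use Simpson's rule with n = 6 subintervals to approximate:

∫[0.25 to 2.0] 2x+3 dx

f(x) = 2x+3
a = 0.25, b = 2.0, n = 6
h = (b - a)/n = 0.291667

Simpson's rule: (h/3)[f(x₀) + 4f(x₁) + 2f(x₂) + ... + f(xₙ)]

x_0 = 0.2500, f(x_0) = 3.500000, coefficient = 1
x_1 = 0.5417, f(x_1) = 4.083333, coefficient = 4
x_2 = 0.8333, f(x_2) = 4.666667, coefficient = 2
x_3 = 1.1250, f(x_3) = 5.250000, coefficient = 4
x_4 = 1.4167, f(x_4) = 5.833333, coefficient = 2
x_5 = 1.7083, f(x_5) = 6.416667, coefficient = 4
x_6 = 2.0000, f(x_6) = 7.000000, coefficient = 1

I ≈ (0.291667/3) × 94.500000 = 9.187500
Exact value: 9.187500
Error: 0.000000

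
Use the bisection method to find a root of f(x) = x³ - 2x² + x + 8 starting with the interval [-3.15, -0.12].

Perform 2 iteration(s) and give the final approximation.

f(x) = x³ - 2x² + x + 8
Initial interval: [-3.15, -0.12]

Iteration 1:
  c_1 = (-3.150000 + (-0.120000))/2 = -1.635000
  f(c_1) = f(-1.635000) = -3.352173
  f(a) × f(c) ≥ 0, new interval: [-1.635000, -0.120000]
Iteration 2:
  c_2 = (-1.635000 + (-0.120000))/2 = -0.877500
  f(c_2) = f(-0.877500) = 4.906807
  f(a) × f(c) < 0, new interval: [-1.635000, -0.877500]

After 2 iteration(s), the approximation is c_2 = -0.877500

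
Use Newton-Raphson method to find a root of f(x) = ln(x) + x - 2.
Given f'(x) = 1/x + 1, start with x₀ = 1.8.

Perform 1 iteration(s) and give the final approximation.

f(x) = ln(x) + x - 2
f'(x) = 1/x + 1
x₀ = 1.8

Newton-Raphson formula: x_{n+1} = x_n - f(x_n)/f'(x_n)

Iteration 1:
  f(1.800000) = 0.387787
  f'(1.800000) = 1.555556
  x_1 = 1.800000 - 0.387787/1.555556 = 1.550709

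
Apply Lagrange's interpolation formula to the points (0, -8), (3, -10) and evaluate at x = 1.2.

Lagrange interpolation formula:
P(x) = Σ yᵢ × Lᵢ(x)
where Lᵢ(x) = Π_{j≠i} (x - xⱼ)/(xᵢ - xⱼ)

L_0(1.2) = (1.2 - 3)/(0 - 3) = 0.600000
L_1(1.2) = (1.2 - 0)/(3 - 0) = 0.400000

P(1.2) = (-8)×L_0(1.2) + (-10)×L_1(1.2)
P(1.2) = -8.800000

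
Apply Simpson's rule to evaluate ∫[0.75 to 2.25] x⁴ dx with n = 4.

f(x) = x⁴
a = 0.75, b = 2.25, n = 4
h = (b - a)/n = 0.375000

Simpson's rule: (h/3)[f(x₀) + 4f(x₁) + 2f(x₂) + ... + f(xₙ)]

x_0 = 0.7500, f(x_0) = 0.316406, coefficient = 1
x_1 = 1.1250, f(x_1) = 1.601807, coefficient = 4
x_2 = 1.5000, f(x_2) = 5.062500, coefficient = 2
x_3 = 1.8750, f(x_3) = 12.359619, coefficient = 4
x_4 = 2.2500, f(x_4) = 25.628906, coefficient = 1

I ≈ (0.375000/3) × 91.916016 = 11.489502
Exact value: 11.485547
Error: 0.003955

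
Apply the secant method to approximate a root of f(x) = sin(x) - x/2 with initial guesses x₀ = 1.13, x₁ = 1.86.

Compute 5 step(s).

f(x) = sin(x) - x/2
x₀ = 1.13, x₁ = 1.86

Secant formula: x_{n+1} = x_n - f(x_n)(x_n - x_{n-1})/(f(x_n) - f(x_{n-1}))

Iteration 1:
  f(1.130000) = 0.339412
  f(1.860000) = 0.028471
  x_2 = 1.860000 - 0.028471×(1.860000 - 1.130000)/(0.028471 - 0.339412)
       = 1.926842
Iteration 2:
  f(1.860000) = 0.028471
  f(1.926842) = -0.026139
  x_3 = 1.926842 - (-0.026139)×(1.926842 - 1.860000)/(-0.026139 - 0.028471)
       = 1.894849
Iteration 3:
  f(1.926842) = -0.026139
  f(1.894849) = 0.000529
  x_4 = 1.894849 - 0.000529×(1.894849 - 1.926842)/(0.000529 - (-0.026139))
       = 1.895483
Iteration 4:
  f(1.894849) = 0.000529
  f(1.895483) = 0.000009
  x_5 = 1.895483 - 0.000009×(1.895483 - 1.894849)/(0.000009 - 0.000529)
       = 1.895494
Iteration 5:
  f(1.895483) = 0.000009
  f(1.895494) = 0.000000
  x_6 = 1.895494 - 0.000000×(1.895494 - 1.895483)/(0.000000 - 0.000009)
       = 1.895494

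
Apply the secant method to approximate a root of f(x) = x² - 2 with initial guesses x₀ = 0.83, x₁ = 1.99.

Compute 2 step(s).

f(x) = x² - 2
x₀ = 0.83, x₁ = 1.99

Secant formula: x_{n+1} = x_n - f(x_n)(x_n - x_{n-1})/(f(x_n) - f(x_{n-1}))

Iteration 1:
  f(0.830000) = -1.311100
  f(1.990000) = 1.960100
  x_2 = 1.990000 - 1.960100×(1.990000 - 0.830000)/(1.960100 - (-1.311100))
       = 1.294929
Iteration 2:
  f(1.990000) = 1.960100
  f(1.294929) = -0.323159
  x_3 = 1.294929 - (-0.323159)×(1.294929 - 1.990000)/(-0.323159 - 1.960100)
       = 1.393305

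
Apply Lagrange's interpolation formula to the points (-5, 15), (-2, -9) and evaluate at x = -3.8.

Lagrange interpolation formula:
P(x) = Σ yᵢ × Lᵢ(x)
where Lᵢ(x) = Π_{j≠i} (x - xⱼ)/(xᵢ - xⱼ)

L_0(-3.8) = (-3.8 - (-2))/(-5 - (-2)) = 0.600000
L_1(-3.8) = (-3.8 - (-5))/(-2 - (-5)) = 0.400000

P(-3.8) = 15×L_0(-3.8) + (-9)×L_1(-3.8)
P(-3.8) = 5.400000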